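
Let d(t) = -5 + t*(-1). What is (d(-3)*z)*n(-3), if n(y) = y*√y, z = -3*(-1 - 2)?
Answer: 54*I*√3 ≈ 93.531*I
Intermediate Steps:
d(t) = -5 - t
z = 9 (z = -3*(-3) = 9)
n(y) = y^(3/2)
(d(-3)*z)*n(-3) = ((-5 - 1*(-3))*9)*(-3)^(3/2) = ((-5 + 3)*9)*(-3*I*√3) = (-2*9)*(-3*I*√3) = -(-54)*I*√3 = 54*I*√3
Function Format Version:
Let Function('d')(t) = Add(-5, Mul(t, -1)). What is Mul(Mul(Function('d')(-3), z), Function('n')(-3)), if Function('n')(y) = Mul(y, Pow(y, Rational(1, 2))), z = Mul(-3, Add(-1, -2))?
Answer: Mul(54, I, Pow(3, Rational(1, 2))) ≈ Mul(93.531, I)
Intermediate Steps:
Function('d')(t) = Add(-5, Mul(-1, t))
z = 9 (z = Mul(-3, -3) = 9)
Function('n')(y) = Pow(y, Rational(3, 2))
Mul(Mul(Function('d')(-3), z), Function('n')(-3)) = Mul(Mul(Add(-5, Mul(-1, -3)), 9), Pow(-3, Rational(3, 2))) = Mul(Mul(Add(-5, 3), 9), Mul(-3, I, Pow(3, Rational(1, 2)))) = Mul(Mul(-2, 9), Mul(-3, I, Pow(3, Rational(1, 2)))) = Mul(-18, Mul(-3, I, Pow(3, Rational(1, 2)))) = Mul(54, I, Pow(3, Rational(1, 2)))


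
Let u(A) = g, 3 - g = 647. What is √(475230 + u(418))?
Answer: √474586 ≈ 688.90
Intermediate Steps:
g = -644 (g = 3 - 1*647 = 3 - 647 = -644)
u(A) = -644
√(475230 + u(418)) = √(475230 - 644) = √474586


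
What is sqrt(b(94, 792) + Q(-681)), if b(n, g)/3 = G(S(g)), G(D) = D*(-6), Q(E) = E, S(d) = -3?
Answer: I*sqrt(627) ≈ 25.04*I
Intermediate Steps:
G(D) = -6*D
b(n, g) = 54 (b(n, g) = 3*(-6*(-3)) = 3*18 = 54)
sqrt(b(94, 792) + Q(-681)) = sqrt(54 - 681) = sqrt(-627) = I*sqrt(627)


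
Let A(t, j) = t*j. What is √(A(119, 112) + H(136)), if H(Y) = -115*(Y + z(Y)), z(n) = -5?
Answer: 3*I*√193 ≈ 41.677*I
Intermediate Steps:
H(Y) = 575 - 115*Y (H(Y) = -115*(Y - 5) = -115*(-5 + Y) = 575 - 115*Y)
A(t, j) = j*t
√(A(119, 112) + H(136)) = √(112*119 + (575 - 115*136)) = √(13328 + (575 - 15640)) = √(13328 - 15065) = √(-1737) = 3*I*√193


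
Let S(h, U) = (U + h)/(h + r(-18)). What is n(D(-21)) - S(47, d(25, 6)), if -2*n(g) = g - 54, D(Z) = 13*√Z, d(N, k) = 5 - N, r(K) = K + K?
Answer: 270/11 - 13*I*√21/2 ≈ 24.545 - 29.787*I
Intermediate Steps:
r(K) = 2*K
S(h, U) = (U + h)/(-36 + h) (S(h, U) = (U + h)/(h + 2*(-18)) = (U + h)/(h - 36) = (U + h)/(-36 + h))
n(g) = 27 - g/2 (n(g) = -(g - 54)/2 = -(-54 + g)/2 = 27 - g/2)
n(D(-21)) - S(47, d(25, 6)) = (27 - 13*√(-21)/2) - ((5 - 1*25) + 47)/(-36 + 47) = (27 - 13*I*√21/2) - ((5 - 25) + 47)/11 = (27 - 13*I*√21/2) - (-20 + 47)/11 = (27 - 13*I*√21/2) - 27/11 = 270/11 - 13*I*√21/2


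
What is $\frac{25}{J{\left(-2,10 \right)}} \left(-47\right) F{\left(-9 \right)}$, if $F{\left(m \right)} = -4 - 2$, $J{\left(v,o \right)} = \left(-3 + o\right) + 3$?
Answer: $705$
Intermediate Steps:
$J{\left(v,o \right)} = o$
$F{\left(m \right)} = -6$ ($F{\left(m \right)} = -4 - 2 = -6$)
$\frac{25}{J{\left(-2,10 \right)}} \left(-47\right) F{\left(-9 \right)} = \frac{25}{10} \left(-47\right) \left(-6\right) = 25 \cdot \frac{1}{10} \left(-47\right) \left(-6\right) = \frac{5}{2} \left(-47\right) \left(-6\right) = \left(- \frac{235}{2}\right) \left(-6\right) = 705$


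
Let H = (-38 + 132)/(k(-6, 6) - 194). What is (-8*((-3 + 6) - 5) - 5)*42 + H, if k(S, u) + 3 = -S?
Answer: 88148/191 ≈ 461.51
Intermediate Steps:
k(S, u) = -3 - S
H = -94/191 (H = (-38 + 132)/((-3 - 1*(-6)) - 194) = 94/((-3 + 6) - 194) = 94/(3 - 194) = 94/(-191) = 94*(-1/191) = -94/191 ≈ -0.49215)
(-8*((-3 + 6) - 5) - 5)*42 + H = (-8*((-3 + 6) - 5) - 5)*42 - 94/191 = (-8*(3 - 5) - 5)*42 - 94/191 = (-8*(-2) - 5)*42 - 94/191 = (16 - 5)*42 - 94/191 = 11*42 - 94/191 = 462 - 94/191 = 88148/191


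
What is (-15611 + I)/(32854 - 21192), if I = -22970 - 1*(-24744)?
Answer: -13837/11662 ≈ -1.1865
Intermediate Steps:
I = 1774 (I = -22970 + 24744 = 1774)
(-15611 + I)/(32854 - 21192) = (-15611 + 1774)/(32854 - 21192) = -13837/11662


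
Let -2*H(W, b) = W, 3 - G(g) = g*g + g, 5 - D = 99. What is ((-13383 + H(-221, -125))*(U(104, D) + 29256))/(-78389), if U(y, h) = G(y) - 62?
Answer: 485162965/156778 ≈ 3094.6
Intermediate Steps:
D = -94 (D = 5 - 1*99 = 5 - 99 = -94)
G(g) = 3 - g - g² (G(g) = 3 - (g*g + g) = 3 - (g² + g) = 3 - (g + g²) = 3 + (-g - g²) = 3 - g - g²)
H(W, b) = -W/2
U(y, h) = -59 - y - y² (U(y, h) = (3 - y - y²) - 62 = -59 - y - y²)
((-13383 + H(-221, -125))*(U(104, D) + 29256))/(-78389) = ((-13383 - ½*(-221))*((-59 - 1*104 - 1*104²) + 29256))/(-78389) = ((-13383 + 221/2)*((-59 - 104 - 1*10816) + 29256))*(-1/78389) = -26545*((-59 - 104 - 10816) + 29256)/2*(-1/78389) = -26545*(-10979 + 29256)/2*(-1/78389) = -26545/2*18277*(-1/78389) = -485162965/2*(-1/78389) = 485162965/156778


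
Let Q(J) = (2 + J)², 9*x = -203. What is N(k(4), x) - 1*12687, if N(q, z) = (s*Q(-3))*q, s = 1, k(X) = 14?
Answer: -12673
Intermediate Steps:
x = -203/9 (x = (⅑)*(-203) = -203/9 ≈ -22.556)
N(q, z) = q (N(q, z) = (1*(2 - 3)²)*q = (1*(-1)²)*q = (1*1)*q = 1*q = q)
N(k(4), x) - 1*12687 = 14 - 1*12687 = 14 - 12687 = -12673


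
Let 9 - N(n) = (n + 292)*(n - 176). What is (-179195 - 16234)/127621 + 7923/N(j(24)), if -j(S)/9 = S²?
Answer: -394259741754/257412646687 ≈ -1.5316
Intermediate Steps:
j(S) = -9*S²
N(n) = 9 - (-176 + n)*(292 + n) (N(n) = 9 - (n + 292)*(n - 176) = 9 - (292 + n)*(-176 + n) = 9 - (-176 + n)*(292 + n))
(-179195 - 16234)/127621 + 7923/N(j(24)) = (-179195 - 16234)/127621 + 7923/(51401 - (-9*24²)² - (-1044)*24²) = -195429*1/127621 + 7923/(51401 - (-9*576)² - (-1044)*576) = -15033/9817 + 7923/(51401 - 1*(-5184)² - 116*(-5184)) = -15033/9817 + 7923/(51401 - 1*26873856 + 601344) = -15033/9817 + 7923/(51401 - 26873856 + 601344) = -15033/9817 + 7923/(-26221111) = -15033/9817 + 7923*(-1/26221111) = -15033/9817 - 7923/26221111 = -394259741754/257412646687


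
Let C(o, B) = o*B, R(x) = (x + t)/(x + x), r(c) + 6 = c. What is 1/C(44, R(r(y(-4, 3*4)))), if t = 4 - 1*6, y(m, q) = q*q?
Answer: 69/1496 ≈ 0.046123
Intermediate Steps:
y(m, q) = q²
r(c) = -6 + c
t = -2 (t = 4 - 6 = -2)
R(x) = (-2 + x)/(2*x) (R(x) = (x - 2)/(x + x) = (-2 + x)/((2*x)) = (-2 + x)*(1/(2*x)) = (-2 + x)/(2*x))
C(o, B) = B*o
1/C(44, R(r(y(-4, 3*4)))) = 1/(((-2 + (-6 + (3*4)²))/(2*(-6 + (3*4)²)))*44) = 1/(((-2 + (-6 + 12²))/(2*(-6 + 12²)))*44) = 1/(((-2 + (-6 + 144))/(2*(-6 + 144)))*44) = 1/(((½)*(-2 + 138)/138)*44) = 1/(((½)*(1/138)*136)*44) = 1/((34/69)*44) = 1/(1496/69) = 69/1496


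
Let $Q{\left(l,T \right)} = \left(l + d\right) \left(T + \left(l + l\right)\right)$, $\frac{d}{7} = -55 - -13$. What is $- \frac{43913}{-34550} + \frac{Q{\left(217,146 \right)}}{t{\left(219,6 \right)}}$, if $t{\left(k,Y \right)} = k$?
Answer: $- \frac{1533386053}{7566450} \approx -202.66$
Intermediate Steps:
$d = -294$ ($d = 7 \left(-55 - -13\right) = 7 \left(-55 + 13\right) = 7 \left(-42\right) = -294$)
$Q{\left(l,T \right)} = \left(-294 + l\right) \left(T + 2 l\right)$ ($Q{\left(l,T \right)} = \left(l - 294\right) \left(T + \left(l + l\right)\right) = \left(-294 + l\right) \left(T + 2 l\right)$)
$- \frac{43913}{-34550} + \frac{Q{\left(217,146 \right)}}{t{\left(219,6 \right)}} = - \frac{43913}{-34550} + \frac{\left(-588\right) 217 - 42924 + 2 \cdot 217^{2} + 146 \cdot 217}{219} = \left(-43913\right) \left(- \frac{1}{34550}\right) + \left(-127596 - 42924 + 2 \cdot 47089 + 31682\right) \frac{1}{219} = \frac{43913}{34550} + \left(-127596 - 42924 + 94178 + 31682\right) \frac{1}{219} = \frac{43913}{34550} - \frac{44660}{219} = - \frac{1533386053}{7566450}$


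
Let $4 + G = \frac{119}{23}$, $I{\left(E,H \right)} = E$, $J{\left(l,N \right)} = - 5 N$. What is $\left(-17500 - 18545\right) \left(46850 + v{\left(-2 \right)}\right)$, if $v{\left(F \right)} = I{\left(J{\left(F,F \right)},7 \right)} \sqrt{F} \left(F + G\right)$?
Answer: $-1688708250 + \frac{6848550 i \sqrt{2}}{23} \approx -1.6887 \cdot 10^{9} + 4.211 \cdot 10^{5} i$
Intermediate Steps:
$G = \frac{27}{23}$ ($G = -4 + \frac{119}{23} = \frac{27}{23} \approx 1.1739$)
$v{\left(F \right)} = - 5 F^{\frac{3}{2}} \left(\frac{27}{23} + F\right)$ ($v{\left(F \right)} = - 5 F \sqrt{F} \left(F + \frac{27}{23}\right) = - 5 F^{\frac{3}{2}} \left(\frac{27}{23} + F\right)$)
$\left(-17500 - 18545\right) \left(46850 + v{\left(-2 \right)}\right) = \left(-17500 - 18545\right) \left(46850 + \left(-2\right)^{\frac{3}{2}} \left(- \frac{135}{23} - -10\right)\right) = - 36045 \left(46850 + - 2 i \sqrt{2} \left(- \frac{135}{23} + 10\right)\right) = - 36045 \left(46850 + - 2 i \sqrt{2} \cdot \frac{95}{23}\right) = - 36045 \left(46850 - \frac{190 i \sqrt{2}}{23}\right) = -1688708250 + \frac{6848550 i \sqrt{2}}{23}$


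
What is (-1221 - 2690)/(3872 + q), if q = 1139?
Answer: -3911/5011 ≈ -0.78048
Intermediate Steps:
(-1221 - 2690)/(3872 + q) = (-1221 - 2690)/(3872 + 1139) = -3911/5011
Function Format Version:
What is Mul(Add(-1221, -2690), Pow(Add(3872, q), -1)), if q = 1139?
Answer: Rational(-3911, 5011) ≈ -0.78048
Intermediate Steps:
Mul(Add(-1221, -2690), Pow(Add(3872, q), -1)) = Mul(Add(-1221, -2690), Pow(Add(3872, 1139), -1)) = Mul(-3911, Pow(5011, -1)) = Mul(-3911, Rational(1, 5011)) = Rational(-3911, 5011)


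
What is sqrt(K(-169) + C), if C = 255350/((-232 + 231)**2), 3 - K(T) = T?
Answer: sqrt(255522) ≈ 505.49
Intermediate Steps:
K(T) = 3 - T
C = 255350 (C = 255350/((-1)**2) = 255350/1 = 255350*1 = 255350)
sqrt(K(-169) + C) = sqrt((3 - 1*(-169)) + 255350) = sqrt((3 + 169) + 255350) = sqrt(172 + 255350) = sqrt(255522)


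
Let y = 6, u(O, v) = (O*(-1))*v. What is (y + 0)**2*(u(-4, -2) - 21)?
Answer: -1044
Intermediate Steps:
u(O, v) = -O*v (u(O, v) = (-O)*v = -O*v)
(y + 0)**2*(u(-4, -2) - 21) = (6 + 0)**2*(-1*(-4)*(-2) - 21) = 6**2*(-8 - 21) = 36*(-29) = -1044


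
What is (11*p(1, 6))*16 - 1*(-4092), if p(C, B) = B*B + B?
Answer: 11484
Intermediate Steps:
p(C, B) = B + B² (p(C, B) = B² + B = B + B²)
(11*p(1, 6))*16 - 1*(-4092) = (11*(6*(1 + 6)))*16 - 1*(-4092) = (11*(6*7))*16 + 4092 = (11*42)*16 + 4092 = 462*16 + 4092 = 7392 + 4092 = 11484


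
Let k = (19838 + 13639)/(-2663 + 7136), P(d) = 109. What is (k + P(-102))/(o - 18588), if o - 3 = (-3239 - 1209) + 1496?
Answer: -173678/32111667 ≈ -0.0054086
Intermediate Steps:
o = -2949 (o = 3 + ((-3239 - 1209) + 1496) = 3 + (-4448 + 1496) = 3 - 2952 = -2949)
k = 11159/1491 (k = 33477/4473 = 33477*(1/4473) = 11159/1491 ≈ 7.4842)
(k + P(-102))/(o - 18588) = (11159/1491 + 109)/(-2949 - 18588) = (173678/1491)/(-21537) = (173678/1491)*(-1/21537) = -173678/32111667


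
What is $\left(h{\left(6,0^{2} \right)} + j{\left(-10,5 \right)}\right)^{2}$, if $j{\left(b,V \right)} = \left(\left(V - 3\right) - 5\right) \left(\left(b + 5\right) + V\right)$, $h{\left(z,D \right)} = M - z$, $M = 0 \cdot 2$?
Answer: $36$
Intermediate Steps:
$M = 0$
$h{\left(z,D \right)} = - z$ ($h{\left(z,D \right)} = 0 - z = - z$)
$j{\left(b,V \right)} = \left(-8 + V\right) \left(5 + V + b\right)$ ($j{\left(b,V \right)} = \left(\left(-3 + V\right) - 5\right) \left(\left(5 + b\right) + V\right) = \left(-8 + V\right) \left(5 + V + b\right)$)
$\left(h{\left(6,0^{2} \right)} + j{\left(-10,5 \right)}\right)^{2} = \left(\left(-1\right) 6 - \left(25 - 25\right)\right)^{2} = \left(-6 - 0\right)^{2} = \left(-6 + 0\right)^{2} = \left(-6\right)^{2} = 36$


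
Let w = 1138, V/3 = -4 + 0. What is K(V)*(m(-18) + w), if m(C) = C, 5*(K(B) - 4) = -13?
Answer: 1568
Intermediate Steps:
V = -12 (V = 3*(-4 + 0) = 3*(-4) = -12)
K(B) = 7/5 (K(B) = 4 + (⅕)*(-13) = 4 - 13/5 = 7/5)
K(V)*(m(-18) + w) = 7*(-18 + 1138)/5 = (7/5)*1120 = 1568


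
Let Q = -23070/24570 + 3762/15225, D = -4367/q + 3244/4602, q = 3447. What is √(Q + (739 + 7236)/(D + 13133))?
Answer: I*√3260650978863160793130606022/196342635464430 ≈ 0.29083*I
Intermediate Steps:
D = -1485811/2643849 (D = -4367/3447 + 3244/4602 = -4367*1/3447 + 3244*(1/4602) = -4367/3447 + 1622/2301 = -1485811/2643849 ≈ -0.56199)
Q = -410807/593775 (Q = -23070*1/24570 + 3762*(1/15225) = -769/819 + 1254/5075 = -410807/593775 ≈ -0.69186)
√(Q + (739 + 7236)/(D + 13133)) = √(-410807/593775 + (739 + 7236)/(-1485811/2643849 + 13133)) = √(-410807/593775 + 7975/(34720183106/2643849)) = √(-410807/593775 + 7975*(2643849/34720183106)) = √(-410807/593775 + 21084695775/34720183106) = √(-249104146775131/2945139531966450) = I*√3260650978863160793130606022/196342635464430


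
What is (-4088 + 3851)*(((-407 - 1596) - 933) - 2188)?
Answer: 1214388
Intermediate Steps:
(-4088 + 3851)*(((-407 - 1596) - 933) - 2188) = -237*((-2003 - 933) - 2188) = -237*(-2936 - 2188) = -237*(-5124) = 1214388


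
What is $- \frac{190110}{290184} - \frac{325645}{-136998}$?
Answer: $\frac{5704356575}{3312885636} \approx 1.7219$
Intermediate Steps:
$- \frac{190110}{290184} - \frac{325645}{-136998} = \left(-190110\right) \frac{1}{290184} - - \frac{325645}{136998} = - \frac{31685}{48364} + \frac{325645}{136998} = \frac{5704356575}{3312885636}$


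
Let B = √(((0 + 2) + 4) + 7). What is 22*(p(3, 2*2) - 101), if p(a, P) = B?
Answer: -2222 + 22*√13 ≈ -2142.7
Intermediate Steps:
B = √13 (B = √((2 + 4) + 7) = √(6 + 7) = √13 ≈ 3.6056)
p(a, P) = √13
22*(p(3, 2*2) - 101) = 22*(√13 - 101) = 22*(-101 + √13) = -2222 + 22*√13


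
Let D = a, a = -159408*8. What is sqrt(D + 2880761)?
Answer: sqrt(1605497) ≈ 1267.1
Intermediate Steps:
a = -1275264
D = -1275264
sqrt(D + 2880761) = sqrt(-1275264 + 2880761) = sqrt(1605497)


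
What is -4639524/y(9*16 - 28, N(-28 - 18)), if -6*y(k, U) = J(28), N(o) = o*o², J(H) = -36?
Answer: -773254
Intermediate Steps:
N(o) = o³
y(k, U) = 6 (y(k, U) = -⅙*(-36) = 6)
-4639524/y(9*16 - 28, N(-28 - 18)) = -4639524/6 = -4639524*⅙ = -773254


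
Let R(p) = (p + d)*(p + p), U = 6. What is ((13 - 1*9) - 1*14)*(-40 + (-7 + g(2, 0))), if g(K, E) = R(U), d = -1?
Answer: -130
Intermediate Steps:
R(p) = 2*p*(-1 + p) (R(p) = (p - 1)*(p + p) = (-1 + p)*(2*p) = 2*p*(-1 + p))
g(K, E) = 60 (g(K, E) = 2*6*(-1 + 6) = 2*6*5 = 60)
((13 - 1*9) - 1*14)*(-40 + (-7 + g(2, 0))) = ((13 - 1*9) - 1*14)*(-40 + (-7 + 60)) = ((13 - 9) - 14)*(-40 + 53) = (4 - 14)*13 = -10*13 = -130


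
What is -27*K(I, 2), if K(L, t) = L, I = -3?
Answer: 81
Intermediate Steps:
-27*K(I, 2) = -27*(-3) = 81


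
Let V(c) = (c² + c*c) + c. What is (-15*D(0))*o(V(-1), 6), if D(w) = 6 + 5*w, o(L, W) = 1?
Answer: -90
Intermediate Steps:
V(c) = c + 2*c² (V(c) = (c² + c²) + c = 2*c² + c = c + 2*c²)
(-15*D(0))*o(V(-1), 6) = -15*(6 + 5*0)*1 = -15*(6 + 0)*1 = -15*6*1 = -90*1 = -90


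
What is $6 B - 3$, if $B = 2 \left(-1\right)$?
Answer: $-15$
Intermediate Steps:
$B = -2$
$6 B - 3 = 6 \left(-2\right) - 3 = -12 - 3 = -15$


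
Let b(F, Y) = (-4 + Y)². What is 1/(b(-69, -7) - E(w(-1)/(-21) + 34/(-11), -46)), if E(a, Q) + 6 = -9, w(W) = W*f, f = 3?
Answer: 1/136 ≈ 0.0073529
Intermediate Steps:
w(W) = 3*W (w(W) = W*3 = 3*W)
E(a, Q) = -15 (E(a, Q) = -6 - 9 = -15)
1/(b(-69, -7) - E(w(-1)/(-21) + 34/(-11), -46)) = 1/((-4 - 7)² - 1*(-15)) = 1/((-11)² + 15) = 1/(121 + 15) = 1/136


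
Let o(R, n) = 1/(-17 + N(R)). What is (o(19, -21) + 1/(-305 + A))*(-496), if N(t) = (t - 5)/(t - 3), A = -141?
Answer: 916856/28767 ≈ 31.872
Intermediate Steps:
N(t) = (-5 + t)/(-3 + t)
o(R, n) = 1/(-17 + (-5 + R)/(-3 + R))
(o(19, -21) + 1/(-305 + A))*(-496) = ((-3 + 19)/(2*(23 - 8*19)) + 1/(-305 - 141))*(-496) = ((½)*16/(23 - 152) + 1/(-446))*(-496) = ((½)*16/(-129) - 1/446)*(-496) = ((½)*(-1/129)*16 - 1/446)*(-496) = (-8/129 - 1/446)*(-496) = -3697/57534*(-496) = 916856/28767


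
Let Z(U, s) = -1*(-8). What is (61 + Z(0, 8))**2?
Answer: 4761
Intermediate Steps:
Z(U, s) = 8
(61 + Z(0, 8))**2 = (61 + 8)**2 = 69**2 = 4761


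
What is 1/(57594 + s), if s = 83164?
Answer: 1/140758 ≈ 7.1044e-6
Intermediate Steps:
1/(57594 + s) = 1/(57594 + 83164) = 1/140758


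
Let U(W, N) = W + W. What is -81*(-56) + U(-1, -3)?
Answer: 4534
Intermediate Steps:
U(W, N) = 2*W
-81*(-56) + U(-1, -3) = -81*(-56) + 2*(-1) = 4536 - 2 = 4534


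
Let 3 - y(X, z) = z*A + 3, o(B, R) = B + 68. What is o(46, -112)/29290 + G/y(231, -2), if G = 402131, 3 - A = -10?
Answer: 5889209977/380770 ≈ 15467.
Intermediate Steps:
A = 13 (A = 3 - 1*(-10) = 3 + 10 = 13)
o(B, R) = 68 + B
y(X, z) = -13*z (y(X, z) = 3 - (z*13 + 3) = 3 - (13*z + 3) = 3 - (3 + 13*z) = 3 + (-3 - 13*z) = -13*z)
o(46, -112)/29290 + G/y(231, -2) = (68 + 46)/29290 + 402131/((-13*(-2))) = 114*(1/29290) + 402131/26 = 57/14645 + 402131*(1/26) = 57/14645 + 402131/26 = 5889209977/380770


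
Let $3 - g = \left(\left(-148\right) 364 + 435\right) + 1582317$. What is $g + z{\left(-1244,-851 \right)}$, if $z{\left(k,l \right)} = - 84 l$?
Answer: $-1457393$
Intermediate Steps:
$g = -1528877$ ($g = 3 - \left(\left(\left(-148\right) 364 + 435\right) + 1582317\right) = 3 - \left(\left(-53872 + 435\right) + 1582317\right) = 3 - \left(-53437 + 1582317\right) = 3 - 1528880 = -1528877$)
$g + z{\left(-1244,-851 \right)} = -1528877 - -71484 = -1528877 + 71484 = -1457393$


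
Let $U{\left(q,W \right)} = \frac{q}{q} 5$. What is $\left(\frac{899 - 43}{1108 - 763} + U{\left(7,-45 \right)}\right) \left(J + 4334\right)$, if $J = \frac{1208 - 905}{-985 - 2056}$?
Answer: $\frac{1478956877}{45615} \approx 32423.0$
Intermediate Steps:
$J = - \frac{303}{3041}$ ($J = \frac{303}{-3041} = 303 \left(- \frac{1}{3041}\right) = - \frac{303}{3041} \approx -0.099638$)
$U{\left(q,W \right)} = 5$ ($U{\left(q,W \right)} = 1 \cdot 5 = 5$)
$\left(\frac{899 - 43}{1108 - 763} + U{\left(7,-45 \right)}\right) \left(J + 4334\right) = \left(\frac{899 - 43}{1108 - 763} + 5\right) \left(- \frac{303}{3041} + 4334\right) = \left(\frac{856}{345} + 5\right) \frac{13179391}{3041} = \frac{2581}{345} \cdot \frac{13179391}{3041} = \frac{1478956877}{45615}$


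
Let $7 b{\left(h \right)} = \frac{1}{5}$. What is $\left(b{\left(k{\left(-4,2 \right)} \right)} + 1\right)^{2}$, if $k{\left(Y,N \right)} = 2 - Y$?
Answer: $\frac{1296}{1225} \approx 1.058$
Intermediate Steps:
$b{\left(h \right)} = \frac{1}{35}$ ($b{\left(h \right)} = \frac{1}{7 \cdot 5} = \frac{1}{7} \cdot \frac{1}{5} = \frac{1}{35}$)
$\left(b{\left(k{\left(-4,2 \right)} \right)} + 1\right)^{2} = \left(\frac{1}{35} + 1\right)^{2} = \left(\frac{36}{35}\right)^{2} = \frac{1296}{1225}$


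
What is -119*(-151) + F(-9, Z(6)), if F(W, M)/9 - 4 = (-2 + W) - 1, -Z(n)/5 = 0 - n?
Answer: 17897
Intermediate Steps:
Z(n) = 5*n (Z(n) = -5*(0 - n) = -(-5)*n = 5*n)
F(W, M) = 9 + 9*W (F(W, M) = 36 + 9*((-2 + W) - 1) = 36 + 9*(-3 + W) = 36 + (-27 + 9*W) = 9 + 9*W)
-119*(-151) + F(-9, Z(6)) = -119*(-151) + (9 + 9*(-9)) = 17969 + (9 - 81) = 17969 - 72 = 17897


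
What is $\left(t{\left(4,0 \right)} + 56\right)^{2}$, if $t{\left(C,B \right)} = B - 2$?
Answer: $2916$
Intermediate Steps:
$t{\left(C,B \right)} = -2 + B$ ($t{\left(C,B \right)} = B - 2 = -2 + B$)
$\left(t{\left(4,0 \right)} + 56\right)^{2} = \left(\left(-2 + 0\right) + 56\right)^{2} = \left(-2 + 56\right)^{2} = 54^{2} = 2916$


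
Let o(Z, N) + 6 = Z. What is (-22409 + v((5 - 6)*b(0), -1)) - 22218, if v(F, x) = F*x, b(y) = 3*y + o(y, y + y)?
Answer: -44633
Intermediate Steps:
o(Z, N) = -6 + Z
b(y) = -6 + 4*y (b(y) = 3*y + (-6 + y) = -6 + 4*y)
(-22409 + v((5 - 6)*b(0), -1)) - 22218 = (-22409 + ((5 - 6)*(-6 + 4*0))*(-1)) - 22218 = (-22409 - (-6 + 0)*(-1)) - 22218 = (-22409 - 1*(-6)*(-1)) - 22218 = (-22409 + 6*(-1)) - 22218 = (-22409 - 6) - 22218 = -22415 - 22218 = -44633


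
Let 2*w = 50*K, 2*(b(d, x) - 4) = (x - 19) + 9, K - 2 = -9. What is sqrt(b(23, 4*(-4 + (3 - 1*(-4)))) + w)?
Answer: I*sqrt(170) ≈ 13.038*I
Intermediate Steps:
K = -7 (K = 2 - 9 = -7)
b(d, x) = -1 + x/2 (b(d, x) = 4 + ((x - 19) + 9)/2 = 4 + ((-19 + x) + 9)/2 = 4 + (-10 + x)/2 = 4 + (-5 + x/2) = -1 + x/2)
w = -175 (w = (50*(-7))/2 = (1/2)*(-350) = -175)
sqrt(b(23, 4*(-4 + (3 - 1*(-4)))) + w) = sqrt((-1 + (4*(-4 + (3 - 1*(-4))))/2) - 175) = sqrt((-1 + (4*(-4 + (3 + 4)))/2) - 175) = sqrt((-1 + (4*(-4 + 7))/2) - 175) = sqrt((-1 + (4*3)/2) - 175) = sqrt((-1 + (1/2)*12) - 175) = sqrt((-1 + 6) - 175) = sqrt(5 - 175) = sqrt(-170) = I*sqrt(170)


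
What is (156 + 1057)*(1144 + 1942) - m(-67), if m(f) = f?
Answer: 3743385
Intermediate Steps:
(156 + 1057)*(1144 + 1942) - m(-67) = (156 + 1057)*(1144 + 1942) - 1*(-67) = 1213*3086 + 67 = 3743318 + 67 = 3743385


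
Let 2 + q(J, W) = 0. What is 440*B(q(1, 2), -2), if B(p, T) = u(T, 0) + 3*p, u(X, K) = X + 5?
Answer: -1320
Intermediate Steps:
u(X, K) = 5 + X
q(J, W) = -2 (q(J, W) = -2 + 0 = -2)
B(p, T) = 5 + T + 3*p (B(p, T) = (5 + T) + 3*p = 5 + T + 3*p)
440*B(q(1, 2), -2) = 440*(5 - 2 + 3*(-2)) = 440*(5 - 2 - 6) = 440*(-3) = -1320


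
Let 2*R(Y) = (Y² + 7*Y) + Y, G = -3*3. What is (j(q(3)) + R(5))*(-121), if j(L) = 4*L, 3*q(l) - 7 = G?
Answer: -21659/6 ≈ -3609.8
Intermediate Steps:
G = -9
q(l) = -⅔ (q(l) = 7/3 + (⅓)*(-9) = 7/3 - 3 = -⅔)
R(Y) = Y²/2 + 4*Y (R(Y) = ((Y² + 7*Y) + Y)/2 = (Y² + 8*Y)/2 = Y²/2 + 4*Y)
(j(q(3)) + R(5))*(-121) = (4*(-⅔) + (½)*5*(8 + 5))*(-121) = (-8/3 + (½)*5*13)*(-121) = (-8/3 + 65/2)*(-121) = (179/6)*(-121) = -21659/6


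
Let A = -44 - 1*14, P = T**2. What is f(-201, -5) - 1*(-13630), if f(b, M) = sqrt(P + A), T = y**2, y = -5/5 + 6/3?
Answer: 13630 + I*sqrt(57) ≈ 13630.0 + 7.5498*I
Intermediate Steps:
y = 1 (y = -5*1/5 + 6*(1/3) = -1 + 2 = 1)
T = 1 (T = 1**2 = 1)
P = 1 (P = 1**2 = 1)
A = -58 (A = -44 - 14 = -58)
f(b, M) = I*sqrt(57) (f(b, M) = sqrt(1 - 58) = sqrt(-57) = I*sqrt(57))
f(-201, -5) - 1*(-13630) = I*sqrt(57) - 1*(-13630) = I*sqrt(57) + 13630 = 13630 + I*sqrt(57)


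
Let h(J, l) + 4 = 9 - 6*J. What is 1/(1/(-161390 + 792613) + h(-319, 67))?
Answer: 631223/1211316938 ≈ 0.00052110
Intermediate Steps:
h(J, l) = 5 - 6*J (h(J, l) = -4 + (9 - 6*J) = 5 - 6*J)
1/(1/(-161390 + 792613) + h(-319, 67)) = 1/(1/(-161390 + 792613) + (5 - 6*(-319))) = 1/(1/631223 + (5 + 1914)) = 1/(1/631223 + 1919) = 1/(1211316938/631223) = 631223/1211316938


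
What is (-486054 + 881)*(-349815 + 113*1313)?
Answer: 97736160158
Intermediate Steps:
(-486054 + 881)*(-349815 + 113*1313) = -485173*(-349815 + 148369) = -485173*(-201446) = 97736160158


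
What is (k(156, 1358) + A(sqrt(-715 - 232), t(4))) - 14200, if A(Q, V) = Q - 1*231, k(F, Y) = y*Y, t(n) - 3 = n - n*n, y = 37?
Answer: 35815 + I*sqrt(947) ≈ 35815.0 + 30.773*I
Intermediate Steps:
t(n) = 3 + n - n**2 (t(n) = 3 + (n - n*n) = 3 + (n - n**2) = 3 + n - n**2)
k(F, Y) = 37*Y
A(Q, V) = -231 + Q (A(Q, V) = Q - 231 = -231 + Q)
(k(156, 1358) + A(sqrt(-715 - 232), t(4))) - 14200 = (37*1358 + (-231 + sqrt(-715 - 232))) - 14200 = (50246 + (-231 + sqrt(-947))) - 14200 = (50246 + (-231 + I*sqrt(947))) - 14200 = (50015 + I*sqrt(947)) - 14200 = 35815 + I*sqrt(947)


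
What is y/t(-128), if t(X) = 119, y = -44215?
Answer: -44215/119 ≈ -371.55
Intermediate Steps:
y/t(-128) = -44215/119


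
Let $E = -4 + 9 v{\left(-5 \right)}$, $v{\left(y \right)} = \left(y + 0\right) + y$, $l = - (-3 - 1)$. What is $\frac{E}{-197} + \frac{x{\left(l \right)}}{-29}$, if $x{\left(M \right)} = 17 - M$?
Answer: $\frac{165}{5713} \approx 0.028881$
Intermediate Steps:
$l = 4$ ($l = \left(-1\right) \left(-4\right) = 4$)
$v{\left(y \right)} = 2 y$ ($v{\left(y \right)} = y + y = 2 y$)
$E = -94$ ($E = -4 + 9 \cdot 2 \left(-5\right) = -4 + 9 \left(-10\right) = -4 - 90 = -94$)
$\frac{E}{-197} + \frac{x{\left(l \right)}}{-29} = - \frac{94}{-197} + \frac{17 - 4}{-29} = \left(-94\right) \left(- \frac{1}{197}\right) + \left(17 - 4\right) \left(- \frac{1}{29}\right) = \frac{94}{197} + 13 \left(- \frac{1}{29}\right) = \frac{94}{197} - \frac{13}{29} = \frac{165}{5713}$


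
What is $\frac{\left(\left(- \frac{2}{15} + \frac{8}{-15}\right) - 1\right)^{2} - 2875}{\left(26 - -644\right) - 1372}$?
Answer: $\frac{12925}{3159} \approx 4.0915$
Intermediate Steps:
$\frac{\left(\left(- \frac{2}{15} + \frac{8}{-15}\right) - 1\right)^{2} - 2875}{\left(26 - -644\right) - 1372} = \frac{\left(\left(\left(-2\right) \frac{1}{15} + 8 \left(- \frac{1}{15}\right)\right) - 1\right)^{2} - 2875}{\left(26 + 644\right) - 1372} = \frac{\left(\left(- \frac{2}{15} - \frac{8}{15}\right) - 1\right)^{2} - 2875}{670 - 1372} = \frac{\left(- \frac{2}{3} - 1\right)^{2} - 2875}{-702} = \left(\left(- \frac{5}{3}\right)^{2} - 2875\right) \left(- \frac{1}{702}\right) = \left(\frac{25}{9} - 2875\right) \left(- \frac{1}{702}\right) = \left(- \frac{25850}{9}\right) \left(- \frac{1}{702}\right) = \frac{12925}{3159}$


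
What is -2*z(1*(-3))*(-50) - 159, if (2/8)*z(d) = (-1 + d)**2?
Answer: 6241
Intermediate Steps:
z(d) = 4*(-1 + d)**2
-2*z(1*(-3))*(-50) - 159 = -8*(-1 + 1*(-3))**2*(-50) - 159 = -8*(-1 - 3)**2*(-50) - 159 = -8*(-4)**2*(-50) - 159 = -8*16*(-50) - 159 = -2*64*(-50) - 159 = -128*(-50) - 159 = 6400 - 159 = 6241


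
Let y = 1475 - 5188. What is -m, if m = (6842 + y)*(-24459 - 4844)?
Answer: 91689087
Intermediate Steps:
y = -3713
m = -91689087 (m = (6842 - 3713)*(-24459 - 4844) = 3129*(-29303) = -91689087)
-m = -1*(-91689087) = 91689087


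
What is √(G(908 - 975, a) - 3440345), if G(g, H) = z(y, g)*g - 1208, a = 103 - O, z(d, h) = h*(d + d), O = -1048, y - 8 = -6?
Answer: I*√3423597 ≈ 1850.3*I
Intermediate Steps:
y = 2 (y = 8 - 6 = 2)
z(d, h) = 2*d*h (z(d, h) = h*(2*d) = 2*d*h)
a = 1151 (a = 103 - 1*(-1048) = 103 + 1048 = 1151)
G(g, H) = -1208 + 4*g² (G(g, H) = (2*2*g)*g - 1208 = (4*g)*g - 1208 = 4*g² - 1208 = -1208 + 4*g²)
√(G(908 - 975, a) - 3440345) = √((-1208 + 4*(908 - 975)²) - 3440345) = √((-1208 + 4*(-67)²) - 3440345) = √((-1208 + 4*4489) - 3440345) = √((-1208 + 17956) - 3440345) = √(16748 - 3440345) = √(-3423597) = I*√3423597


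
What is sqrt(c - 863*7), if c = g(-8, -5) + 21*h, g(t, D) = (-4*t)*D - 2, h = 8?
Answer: I*sqrt(6035) ≈ 77.685*I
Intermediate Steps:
g(t, D) = -2 - 4*D*t (g(t, D) = -4*D*t - 2 = -2 - 4*D*t)
c = 6 (c = (-2 - 4*(-5)*(-8)) + 21*8 = (-2 - 160) + 168 = -162 + 168 = 6)
sqrt(c - 863*7) = sqrt(6 - 863*7) = sqrt(6 - 6041) = sqrt(-6035) = I*sqrt(6035)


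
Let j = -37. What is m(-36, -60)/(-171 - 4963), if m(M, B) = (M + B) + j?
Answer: 133/5134 ≈ 0.025906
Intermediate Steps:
m(M, B) = -37 + B + M (m(M, B) = (M + B) - 37 = (B + M) - 37 = -37 + B + M)
m(-36, -60)/(-171 - 4963) = (-37 - 60 - 36)/(-171 - 4963) = -133/(-5134) = -133*(-1/5134) = 133/5134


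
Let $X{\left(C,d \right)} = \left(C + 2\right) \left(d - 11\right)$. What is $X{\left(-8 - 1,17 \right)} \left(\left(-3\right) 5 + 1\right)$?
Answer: $588$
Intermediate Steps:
$X{\left(C,d \right)} = \left(-11 + d\right) \left(2 + C\right)$ ($X{\left(C,d \right)} = \left(2 + C\right) \left(-11 + d\right) = \left(-11 + d\right) \left(2 + C\right)$)
$X{\left(-8 - 1,17 \right)} \left(\left(-3\right) 5 + 1\right) = \left(-22 - 11 \left(-8 - 1\right) + 2 \cdot 17 + \left(-8 - 1\right) 17\right) \left(\left(-3\right) 5 + 1\right) = \left(-22 - 11 \left(-8 - 1\right) + 34 + \left(-8 - 1\right) 17\right) \left(-15 + 1\right) = \left(-22 - -99 + 34 - 153\right) \left(-14\right) = \left(-22 + 99 + 34 - 153\right) \left(-14\right) = \left(-42\right) \left(-14\right) = 588$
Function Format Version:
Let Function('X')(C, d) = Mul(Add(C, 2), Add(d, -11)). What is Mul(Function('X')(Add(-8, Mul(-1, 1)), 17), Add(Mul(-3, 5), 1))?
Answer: 588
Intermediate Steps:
Function('X')(C, d) = Mul(Add(-11, d), Add(2, C)) (Function('X')(C, d) = Mul(Add(2, C), Add(-11, d)) = Mul(Add(-11, d), Add(2, C)))
Mul(Function('X')(Add(-8, Mul(-1, 1)), 17), Add(Mul(-3, 5), 1)) = Mul(Add(-22, Mul(-11, Add(-8, Mul(-1, 1))), Mul(2, 17), Mul(Add(-8, Mul(-1, 1)), 17)), Add(Mul(-3, 5), 1)) = Mul(Add(-22, Mul(-11, Add(-8, -1)), 34, Mul(Add(-8, -1), 17)), Add(-15, 1)) = Mul(Add(-22, Mul(-11, -9), 34, Mul(-9, 17)), -14) = Mul(Add(-22, 99, 34, -153), -14) = Mul(-42, -14) = 588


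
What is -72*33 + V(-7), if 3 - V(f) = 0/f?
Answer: -2373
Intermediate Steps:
V(f) = 3 (V(f) = 3 - 0/f = 3 - 1*0 = 3 + 0 = 3)
-72*33 + V(-7) = -72*33 + 3 = -2376 + 3 = -2373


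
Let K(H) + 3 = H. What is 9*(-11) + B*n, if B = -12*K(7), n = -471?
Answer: 22509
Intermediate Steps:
K(H) = -3 + H
B = -48 (B = -12*(-3 + 7) = -12*4 = -48)
9*(-11) + B*n = 9*(-11) - 48*(-471) = -99 + 22608 = 22509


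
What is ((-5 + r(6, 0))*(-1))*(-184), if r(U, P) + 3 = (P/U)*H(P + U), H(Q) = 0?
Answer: -1472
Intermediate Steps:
r(U, P) = -3 (r(U, P) = -3 + (P/U)*0 = -3 + 0 = -3)
((-5 + r(6, 0))*(-1))*(-184) = ((-5 - 3)*(-1))*(-184) = -8*(-1)*(-184) = 8*(-184) = -1472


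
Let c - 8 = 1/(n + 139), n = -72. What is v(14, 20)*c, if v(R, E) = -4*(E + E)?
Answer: -85920/67 ≈ -1282.4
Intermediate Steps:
v(R, E) = -8*E
c = 537/67 (c = 8 + 1/(-72 + 139) = 8 + 1/67 = 537/67 ≈ 8.0149)
v(14, 20)*c = -8*20*(537/67) = -160*537/67 = -85920/67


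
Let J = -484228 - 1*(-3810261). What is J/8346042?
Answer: 3326033/8346042 ≈ 0.39852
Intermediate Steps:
J = 3326033 (J = -484228 + 3810261 = 3326033)
J/8346042 = 3326033/8346042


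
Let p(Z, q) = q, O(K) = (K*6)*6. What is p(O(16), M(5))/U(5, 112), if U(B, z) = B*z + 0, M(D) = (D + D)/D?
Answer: 1/280 ≈ 0.0035714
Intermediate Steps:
O(K) = 36*K (O(K) = (6*K)*6 = 36*K)
M(D) = 2 (M(D) = (2*D)/D = 2)
U(B, z) = B*z
p(O(16), M(5))/U(5, 112) = 2/((5*112)) = 2/560 = 2*(1/560) = 1/280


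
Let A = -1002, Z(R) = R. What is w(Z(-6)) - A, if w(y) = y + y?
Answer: 990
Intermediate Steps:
w(y) = 2*y
w(Z(-6)) - A = 2*(-6) - 1*(-1002) = -12 + 1002 = 990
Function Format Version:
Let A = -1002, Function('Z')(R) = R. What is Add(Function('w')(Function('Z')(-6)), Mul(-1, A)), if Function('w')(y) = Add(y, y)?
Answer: 990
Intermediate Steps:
Function('w')(y) = Mul(2, y)
Add(Function('w')(Function('Z')(-6)), Mul(-1, A)) = Add(Mul(2, -6), Mul(-1, -1002)) = Add(-12, 1002) = 990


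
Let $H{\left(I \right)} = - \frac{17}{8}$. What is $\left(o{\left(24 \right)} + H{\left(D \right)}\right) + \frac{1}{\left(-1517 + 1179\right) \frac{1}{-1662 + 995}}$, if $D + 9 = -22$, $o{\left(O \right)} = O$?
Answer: $\frac{32243}{1352} \approx 23.848$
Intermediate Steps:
$D = -31$ ($D = -9 - 22 = -31$)
$H{\left(I \right)} = - \frac{17}{8}$ ($H{\left(I \right)} = \left(-17\right) \frac{1}{8} = - \frac{17}{8}$)
$\left(o{\left(24 \right)} + H{\left(D \right)}\right) + \frac{1}{\left(-1517 + 1179\right) \frac{1}{-1662 + 995}} = \left(24 - \frac{17}{8}\right) + \frac{1}{\left(-1517 + 1179\right) \frac{1}{-1662 + 995}} = \frac{175}{8} + \frac{1}{\left(-338\right) \frac{1}{-667}} = \frac{175}{8} + \frac{1}{\left(-338\right) \left(- \frac{1}{667}\right)} = \frac{175}{8} + \frac{1}{\frac{338}{667}} = \frac{175}{8} + \frac{667}{338} = \frac{32243}{1352}$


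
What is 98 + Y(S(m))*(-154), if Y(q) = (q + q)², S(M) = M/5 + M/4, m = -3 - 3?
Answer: -109816/25 ≈ -4392.6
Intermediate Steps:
m = -6
S(M) = 9*M/20 (S(M) = M*(⅕) + M*(¼) = M/5 + M/4 = 9*M/20)
Y(q) = 4*q² (Y(q) = (2*q)² = 4*q²)
98 + Y(S(m))*(-154) = 98 + (4*((9/20)*(-6))²)*(-154) = 98 + (4*(-27/10)²)*(-154) = 98 + (4*(729/100))*(-154) = 98 + (729/25)*(-154) = 98 - 112266/25 = -109816/25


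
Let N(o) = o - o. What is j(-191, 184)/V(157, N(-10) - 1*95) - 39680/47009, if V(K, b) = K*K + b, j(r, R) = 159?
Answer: -966828289/1154258986 ≈ -0.83762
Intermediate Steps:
N(o) = 0
V(K, b) = b + K² (V(K, b) = K² + b = b + K²)
j(-191, 184)/V(157, N(-10) - 1*95) - 39680/47009 = 159/((0 - 1*95) + 157²) - 39680/47009 = 159/((0 - 95) + 24649) - 39680*1/47009 = 159/(-95 + 24649) - 39680/47009 = 159/24554 - 39680/47009 = -966828289/1154258986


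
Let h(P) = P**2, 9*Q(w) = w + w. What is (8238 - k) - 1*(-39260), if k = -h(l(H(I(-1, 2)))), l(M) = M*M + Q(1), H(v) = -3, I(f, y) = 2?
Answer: 3854227/81 ≈ 47583.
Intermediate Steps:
Q(w) = 2*w/9 (Q(w) = (w + w)/9 = (2*w)/9 = 2*w/9)
l(M) = 2/9 + M**2 (l(M) = M*M + (2/9)*1 = M**2 + 2/9 = 2/9 + M**2)
k = -6889/81 (k = -(2/9 + (-3)**2)**2 = -(2/9 + 9)**2 = -(83/9)**2 = -1*6889/81 = -6889/81 ≈ -85.049)
(8238 - k) - 1*(-39260) = (8238 - 1*(-6889/81)) - 1*(-39260) = (8238 + 6889/81) + 39260 = 674167/81 + 39260 = 3854227/81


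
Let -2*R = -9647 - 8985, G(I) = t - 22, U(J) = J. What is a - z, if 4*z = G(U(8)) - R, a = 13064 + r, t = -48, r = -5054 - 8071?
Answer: 4571/2 ≈ 2285.5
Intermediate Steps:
r = -13125
G(I) = -70 (G(I) = -48 - 22 = -70)
a = -61 (a = 13064 - 13125 = -61)
R = 9316 (R = -(-9647 - 8985)/2 = -½*(-18632) = 9316)
z = -4693/2 (z = (-70 - 1*9316)/4 = (-70 - 9316)/4 = (¼)*(-9386) = -4693/2 ≈ -2346.5)
a - z = -61 - 1*(-4693/2) = -61 + 4693/2 = 4571/2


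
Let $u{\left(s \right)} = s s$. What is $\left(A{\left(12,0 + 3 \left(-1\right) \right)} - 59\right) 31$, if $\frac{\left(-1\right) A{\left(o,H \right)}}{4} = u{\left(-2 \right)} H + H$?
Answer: $31$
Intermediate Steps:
$u{\left(s \right)} = s^{2}$
$A{\left(o,H \right)} = - 20 H$ ($A{\left(o,H \right)} = - 4 \left(\left(-2\right)^{2} H + H\right) = - 4 \left(4 H + H\right) = - 4 \cdot 5 H = - 20 H$)
$\left(A{\left(12,0 + 3 \left(-1\right) \right)} - 59\right) 31 = \left(- 20 \left(0 + 3 \left(-1\right)\right) - 59\right) 31 = \left(- 20 \left(0 - 3\right) - 59\right) 31 = \left(\left(-20\right) \left(-3\right) - 59\right) 31 = \left(60 - 59\right) 31 = 1 \cdot 31 = 31$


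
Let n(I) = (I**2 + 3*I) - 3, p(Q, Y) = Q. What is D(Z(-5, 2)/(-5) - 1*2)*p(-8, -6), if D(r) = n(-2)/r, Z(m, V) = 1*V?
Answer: -50/3 ≈ -16.667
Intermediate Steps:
Z(m, V) = V
n(I) = -3 + I**2 + 3*I
D(r) = -5/r (D(r) = (-3 + (-2)**2 + 3*(-2))/r = (-3 + 4 - 6)/r = -5/r)
D(Z(-5, 2)/(-5) - 1*2)*p(-8, -6) = -5/(2/(-5) - 1*2)*(-8) = -5/(2*(-1/5) - 2)*(-8) = -5/(-2/5 - 2)*(-8) = -5/(-12/5)*(-8) = -5*(-5/12)*(-8) = (25/12)*(-8) = -50/3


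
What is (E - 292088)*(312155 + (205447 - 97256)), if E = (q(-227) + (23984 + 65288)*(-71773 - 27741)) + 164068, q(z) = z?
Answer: -3734329507051030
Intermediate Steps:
E = -8883649967 (E = (-227 + (23984 + 65288)*(-71773 - 27741)) + 164068 = (-227 + 89272*(-99514)) + 164068 = (-227 - 8883813808) + 164068 = -8883814035 + 164068 = -8883649967)
(E - 292088)*(312155 + (205447 - 97256)) = (-8883649967 - 292088)*(312155 + (205447 - 97256)) = -8883942055*(312155 + 108191) = -8883942055*420346 = -3734329507051030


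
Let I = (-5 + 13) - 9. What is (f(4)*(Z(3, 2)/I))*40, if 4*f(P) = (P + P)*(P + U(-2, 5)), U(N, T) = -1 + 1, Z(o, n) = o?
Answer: -960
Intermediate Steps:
I = -1 (I = 8 - 9 = -1)
U(N, T) = 0
f(P) = P²/2 (f(P) = ((P + P)*(P + 0))/4 = ((2*P)*P)/4 = (2*P²)/4 = P²/2)
(f(4)*(Z(3, 2)/I))*40 = (((½)*4²)*(3/(-1)))*40 = (((½)*16)*(3*(-1)))*40 = (8*(-3))*40 = -24*40 = -960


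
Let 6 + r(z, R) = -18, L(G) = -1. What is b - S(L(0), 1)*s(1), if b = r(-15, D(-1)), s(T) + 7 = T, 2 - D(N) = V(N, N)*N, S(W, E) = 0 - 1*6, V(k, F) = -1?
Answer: -60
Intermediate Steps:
S(W, E) = -6 (S(W, E) = 0 - 6 = -6)
D(N) = 2 + N (D(N) = 2 - (-1)*N = 2 + N)
r(z, R) = -24 (r(z, R) = -6 - 18 = -24)
s(T) = -7 + T
b = -24
b - S(L(0), 1)*s(1) = -24 - (-6)*(-7 + 1) = -24 - (-6)*(-6) = -24 - 1*36 = -24 - 36 = -60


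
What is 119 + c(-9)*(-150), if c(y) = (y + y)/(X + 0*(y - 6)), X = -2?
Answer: -1231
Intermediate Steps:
c(y) = -y (c(y) = (y + y)/(-2 + 0*(y - 6)) = (2*y)/(-2 + 0*(-6 + y)) = (2*y)/(-2 + 0) = (2*y)/(-2) = (2*y)*(-1/2) = -y)
119 + c(-9)*(-150) = 119 - 1*(-9)*(-150) = 119 + 9*(-150) = 119 - 1350 = -1231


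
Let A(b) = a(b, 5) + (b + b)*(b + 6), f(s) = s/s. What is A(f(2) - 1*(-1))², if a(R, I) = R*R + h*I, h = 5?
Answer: 3721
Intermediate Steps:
f(s) = 1
a(R, I) = R² + 5*I (a(R, I) = R*R + 5*I = R² + 5*I)
A(b) = 25 + b² + 2*b*(6 + b) (A(b) = (b² + 5*5) + (b + b)*(b + 6) = (b² + 25) + (2*b)*(6 + b) = (25 + b²) + 2*b*(6 + b) = 25 + b² + 2*b*(6 + b))
A(f(2) - 1*(-1))² = (25 + 3*(1 - 1*(-1))² + 12*(1 - 1*(-1)))² = (25 + 3*(1 + 1)² + 12*(1 + 1))² = (25 + 3*2² + 12*2)² = (25 + 3*4 + 24)² = (25 + 12 + 24)² = 61² = 3721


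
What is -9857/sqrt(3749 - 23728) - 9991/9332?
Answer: -9991/9332 + 9857*I*sqrt(19979)/19979 ≈ -1.0706 + 69.736*I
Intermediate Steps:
-9857/sqrt(3749 - 23728) - 9991/9332 = -9857*(-I*sqrt(19979)/19979) - 9991*1/9332 = -9857*(-I*sqrt(19979)/19979) - 9991/9332 = -(-9857)*I*sqrt(19979)/19979 - 9991/9332 = 9857*I*sqrt(19979)/19979 - 9991/9332 = -9991/9332 + 9857*I*sqrt(19979)/19979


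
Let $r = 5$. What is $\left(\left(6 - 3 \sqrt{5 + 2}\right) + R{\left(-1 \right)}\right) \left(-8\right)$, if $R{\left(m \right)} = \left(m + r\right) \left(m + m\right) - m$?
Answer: $8 + 24 \sqrt{7} \approx 71.498$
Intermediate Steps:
$R{\left(m \right)} = - m + 2 m \left(5 + m\right)$ ($R{\left(m \right)} = \left(m + 5\right) \left(m + m\right) - m = \left(5 + m\right) 2 m - m = 2 m \left(5 + m\right) - m = - m + 2 m \left(5 + m\right)$)
$\left(\left(6 - 3 \sqrt{5 + 2}\right) + R{\left(-1 \right)}\right) \left(-8\right) = \left(\left(6 - 3 \sqrt{5 + 2}\right) - \left(9 + 2 \left(-1\right)\right)\right) \left(-8\right) = \left(\left(6 - 3 \sqrt{7}\right) - \left(9 - 2\right)\right) \left(-8\right) = \left(\left(6 - 3 \sqrt{7}\right) - 7\right) \left(-8\right) = \left(-1 - 3 \sqrt{7}\right) \left(-8\right) = 8 + 24 \sqrt{7}$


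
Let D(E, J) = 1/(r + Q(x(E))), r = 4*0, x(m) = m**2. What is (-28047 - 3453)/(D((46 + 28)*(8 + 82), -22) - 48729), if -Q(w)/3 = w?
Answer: 4191604200000/6484212097201 ≈ 0.64643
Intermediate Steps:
r = 0
Q(w) = -3*w
D(E, J) = -1/(3*E**2) (D(E, J) = 1/(0 - 3*E**2) = 1/(-3*E**2) = -1/(3*E**2))
(-28047 - 3453)/(D((46 + 28)*(8 + 82), -22) - 48729) = (-28047 - 3453)/(-1/((8 + 82)**2*(46 + 28)**2)/3 - 48729) = -31500/(-1/(3*(74*90)**2) - 48729) = -31500/(-1/3/6660**2 - 48729) = -31500/(-1/3*1/44355600 - 48729) = -31500/(-1/133066800 - 48729) = -31500/(-6484212097201/133066800) = -31500*(-133066800/6484212097201) = 4191604200000/6484212097201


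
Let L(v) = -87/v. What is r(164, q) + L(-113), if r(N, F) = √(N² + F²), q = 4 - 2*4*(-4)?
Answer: 87/113 + 4*√1762 ≈ 168.67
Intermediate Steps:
q = 36 (q = 4 - 8*(-4) = 4 - 1*(-32) = 4 + 32 = 36)
r(N, F) = √(F² + N²)
r(164, q) + L(-113) = √(36² + 164²) - 87/(-113) = √(1296 + 26896) - 87*(-1/113) = √28192 + 87/113 = 4*√1762 + 87/113 = 87/113 + 4*√1762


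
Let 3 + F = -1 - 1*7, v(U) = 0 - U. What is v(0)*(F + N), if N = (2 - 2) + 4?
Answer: 0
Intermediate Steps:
v(U) = -U
F = -11 (F = -3 + (-1 - 1*7) = -3 + (-1 - 7) = -3 - 8 = -11)
N = 4 (N = 0 + 4 = 4)
v(0)*(F + N) = (-1*0)*(-11 + 4) = 0*(-7) = 0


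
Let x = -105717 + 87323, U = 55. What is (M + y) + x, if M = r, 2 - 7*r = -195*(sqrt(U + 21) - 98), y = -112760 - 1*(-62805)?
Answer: -497551/7 + 390*sqrt(19)/7 ≈ -70836.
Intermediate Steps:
x = -18394
y = -49955 (y = -112760 + 62805 = -49955)
r = -19108/7 + 390*sqrt(19)/7 (r = 2/7 - (-195)*(sqrt(55 + 21) - 98)/7 = 2/7 - (-195)*(sqrt(76) - 98)/7 = 2/7 - (-195)*(2*sqrt(19) - 98)/7 = 2/7 - (-195)*(-98 + 2*sqrt(19))/7 = 2/7 - (19110 - 390*sqrt(19))/7 = 2/7 + (-2730 + 390*sqrt(19)/7) = -19108/7 + 390*sqrt(19)/7 ≈ -2486.9)
M = -19108/7 + 390*sqrt(19)/7 ≈ -2486.9
(M + y) + x = ((-19108/7 + 390*sqrt(19)/7) - 49955) - 18394 = (-368793/7 + 390*sqrt(19)/7) - 18394 = -497551/7 + 390*sqrt(19)/7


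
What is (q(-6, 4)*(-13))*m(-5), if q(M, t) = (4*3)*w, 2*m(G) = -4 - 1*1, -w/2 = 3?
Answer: -2340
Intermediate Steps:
w = -6 (w = -2*3 = -6)
m(G) = -5/2 (m(G) = (-4 - 1*1)/2 = (-4 - 1)/2 = (1/2)*(-5) = -5/2)
q(M, t) = -72 (q(M, t) = (4*3)*(-6) = 12*(-6) = -72)
(q(-6, 4)*(-13))*m(-5) = -72*(-13)*(-5/2) = 936*(-5/2) = -2340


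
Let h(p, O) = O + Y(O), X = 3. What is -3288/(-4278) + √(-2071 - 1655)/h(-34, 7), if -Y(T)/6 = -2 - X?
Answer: 548/713 + 9*I*√46/37 ≈ 0.76858 + 1.6498*I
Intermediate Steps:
Y(T) = 30 (Y(T) = -6*(-2 - 1*3) = -6*(-2 - 3) = -6*(-5) = 30)
h(p, O) = 30 + O (h(p, O) = O + 30 = 30 + O)
-3288/(-4278) + √(-2071 - 1655)/h(-34, 7) = -3288/(-4278) + √(-2071 - 1655)/(30 + 7) = -3288*(-1/4278) + √(-3726)/37 = 548/713 + (9*I*√46)*(1/37) = 548/713 + 9*I*√46/37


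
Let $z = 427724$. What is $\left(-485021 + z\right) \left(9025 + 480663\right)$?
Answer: $-28057653336$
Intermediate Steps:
$\left(-485021 + z\right) \left(9025 + 480663\right) = \left(-485021 + 427724\right) \left(9025 + 480663\right) = \left(-57297\right) 489688 = -28057653336$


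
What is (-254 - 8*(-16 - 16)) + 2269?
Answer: 2271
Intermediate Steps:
(-254 - 8*(-16 - 16)) + 2269 = (-254 - 8*(-32)) + 2269 = (-254 + 256) + 2269 = 2 + 2269 = 2271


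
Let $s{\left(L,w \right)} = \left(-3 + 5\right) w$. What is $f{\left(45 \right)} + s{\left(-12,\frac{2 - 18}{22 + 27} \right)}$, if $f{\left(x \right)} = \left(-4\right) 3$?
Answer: $- \frac{620}{49} \approx -12.653$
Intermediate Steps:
$f{\left(x \right)} = -12$
$s{\left(L,w \right)} = 2 w$
$f{\left(45 \right)} + s{\left(-12,\frac{2 - 18}{22 + 27} \right)} = -12 + 2 \frac{2 - 18}{22 + 27} = -12 + 2 \left(- \frac{16}{49}\right) = -12 - \frac{32}{49} = - \frac{620}{49}$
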